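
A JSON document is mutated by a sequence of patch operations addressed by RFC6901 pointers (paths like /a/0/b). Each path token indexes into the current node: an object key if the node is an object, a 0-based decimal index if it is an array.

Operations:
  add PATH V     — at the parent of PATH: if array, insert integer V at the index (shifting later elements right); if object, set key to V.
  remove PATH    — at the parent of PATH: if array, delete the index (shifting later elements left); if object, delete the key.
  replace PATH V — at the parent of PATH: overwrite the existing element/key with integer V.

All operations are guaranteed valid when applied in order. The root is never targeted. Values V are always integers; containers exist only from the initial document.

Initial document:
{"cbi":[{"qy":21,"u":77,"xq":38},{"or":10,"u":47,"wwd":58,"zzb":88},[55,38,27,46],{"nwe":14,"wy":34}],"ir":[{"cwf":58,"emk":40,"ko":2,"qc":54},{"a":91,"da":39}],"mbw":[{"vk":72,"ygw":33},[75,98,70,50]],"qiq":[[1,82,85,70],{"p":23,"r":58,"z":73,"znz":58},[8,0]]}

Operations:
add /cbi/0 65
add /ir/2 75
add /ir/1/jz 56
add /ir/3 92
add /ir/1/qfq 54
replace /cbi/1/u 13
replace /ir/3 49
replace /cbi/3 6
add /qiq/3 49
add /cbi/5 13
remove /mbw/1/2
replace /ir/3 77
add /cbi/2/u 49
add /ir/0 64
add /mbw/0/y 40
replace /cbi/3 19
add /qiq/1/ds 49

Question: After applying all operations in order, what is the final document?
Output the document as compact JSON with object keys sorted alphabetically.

Answer: {"cbi":[65,{"qy":21,"u":13,"xq":38},{"or":10,"u":49,"wwd":58,"zzb":88},19,{"nwe":14,"wy":34},13],"ir":[64,{"cwf":58,"emk":40,"ko":2,"qc":54},{"a":91,"da":39,"jz":56,"qfq":54},75,77],"mbw":[{"vk":72,"y":40,"ygw":33},[75,98,50]],"qiq":[[1,82,85,70],{"ds":49,"p":23,"r":58,"z":73,"znz":58},[8,0],49]}

Derivation:
After op 1 (add /cbi/0 65): {"cbi":[65,{"qy":21,"u":77,"xq":38},{"or":10,"u":47,"wwd":58,"zzb":88},[55,38,27,46],{"nwe":14,"wy":34}],"ir":[{"cwf":58,"emk":40,"ko":2,"qc":54},{"a":91,"da":39}],"mbw":[{"vk":72,"ygw":33},[75,98,70,50]],"qiq":[[1,82,85,70],{"p":23,"r":58,"z":73,"znz":58},[8,0]]}
After op 2 (add /ir/2 75): {"cbi":[65,{"qy":21,"u":77,"xq":38},{"or":10,"u":47,"wwd":58,"zzb":88},[55,38,27,46],{"nwe":14,"wy":34}],"ir":[{"cwf":58,"emk":40,"ko":2,"qc":54},{"a":91,"da":39},75],"mbw":[{"vk":72,"ygw":33},[75,98,70,50]],"qiq":[[1,82,85,70],{"p":23,"r":58,"z":73,"znz":58},[8,0]]}
After op 3 (add /ir/1/jz 56): {"cbi":[65,{"qy":21,"u":77,"xq":38},{"or":10,"u":47,"wwd":58,"zzb":88},[55,38,27,46],{"nwe":14,"wy":34}],"ir":[{"cwf":58,"emk":40,"ko":2,"qc":54},{"a":91,"da":39,"jz":56},75],"mbw":[{"vk":72,"ygw":33},[75,98,70,50]],"qiq":[[1,82,85,70],{"p":23,"r":58,"z":73,"znz":58},[8,0]]}
After op 4 (add /ir/3 92): {"cbi":[65,{"qy":21,"u":77,"xq":38},{"or":10,"u":47,"wwd":58,"zzb":88},[55,38,27,46],{"nwe":14,"wy":34}],"ir":[{"cwf":58,"emk":40,"ko":2,"qc":54},{"a":91,"da":39,"jz":56},75,92],"mbw":[{"vk":72,"ygw":33},[75,98,70,50]],"qiq":[[1,82,85,70],{"p":23,"r":58,"z":73,"znz":58},[8,0]]}
After op 5 (add /ir/1/qfq 54): {"cbi":[65,{"qy":21,"u":77,"xq":38},{"or":10,"u":47,"wwd":58,"zzb":88},[55,38,27,46],{"nwe":14,"wy":34}],"ir":[{"cwf":58,"emk":40,"ko":2,"qc":54},{"a":91,"da":39,"jz":56,"qfq":54},75,92],"mbw":[{"vk":72,"ygw":33},[75,98,70,50]],"qiq":[[1,82,85,70],{"p":23,"r":58,"z":73,"znz":58},[8,0]]}
After op 6 (replace /cbi/1/u 13): {"cbi":[65,{"qy":21,"u":13,"xq":38},{"or":10,"u":47,"wwd":58,"zzb":88},[55,38,27,46],{"nwe":14,"wy":34}],"ir":[{"cwf":58,"emk":40,"ko":2,"qc":54},{"a":91,"da":39,"jz":56,"qfq":54},75,92],"mbw":[{"vk":72,"ygw":33},[75,98,70,50]],"qiq":[[1,82,85,70],{"p":23,"r":58,"z":73,"znz":58},[8,0]]}
After op 7 (replace /ir/3 49): {"cbi":[65,{"qy":21,"u":13,"xq":38},{"or":10,"u":47,"wwd":58,"zzb":88},[55,38,27,46],{"nwe":14,"wy":34}],"ir":[{"cwf":58,"emk":40,"ko":2,"qc":54},{"a":91,"da":39,"jz":56,"qfq":54},75,49],"mbw":[{"vk":72,"ygw":33},[75,98,70,50]],"qiq":[[1,82,85,70],{"p":23,"r":58,"z":73,"znz":58},[8,0]]}
After op 8 (replace /cbi/3 6): {"cbi":[65,{"qy":21,"u":13,"xq":38},{"or":10,"u":47,"wwd":58,"zzb":88},6,{"nwe":14,"wy":34}],"ir":[{"cwf":58,"emk":40,"ko":2,"qc":54},{"a":91,"da":39,"jz":56,"qfq":54},75,49],"mbw":[{"vk":72,"ygw":33},[75,98,70,50]],"qiq":[[1,82,85,70],{"p":23,"r":58,"z":73,"znz":58},[8,0]]}
After op 9 (add /qiq/3 49): {"cbi":[65,{"qy":21,"u":13,"xq":38},{"or":10,"u":47,"wwd":58,"zzb":88},6,{"nwe":14,"wy":34}],"ir":[{"cwf":58,"emk":40,"ko":2,"qc":54},{"a":91,"da":39,"jz":56,"qfq":54},75,49],"mbw":[{"vk":72,"ygw":33},[75,98,70,50]],"qiq":[[1,82,85,70],{"p":23,"r":58,"z":73,"znz":58},[8,0],49]}
After op 10 (add /cbi/5 13): {"cbi":[65,{"qy":21,"u":13,"xq":38},{"or":10,"u":47,"wwd":58,"zzb":88},6,{"nwe":14,"wy":34},13],"ir":[{"cwf":58,"emk":40,"ko":2,"qc":54},{"a":91,"da":39,"jz":56,"qfq":54},75,49],"mbw":[{"vk":72,"ygw":33},[75,98,70,50]],"qiq":[[1,82,85,70],{"p":23,"r":58,"z":73,"znz":58},[8,0],49]}
After op 11 (remove /mbw/1/2): {"cbi":[65,{"qy":21,"u":13,"xq":38},{"or":10,"u":47,"wwd":58,"zzb":88},6,{"nwe":14,"wy":34},13],"ir":[{"cwf":58,"emk":40,"ko":2,"qc":54},{"a":91,"da":39,"jz":56,"qfq":54},75,49],"mbw":[{"vk":72,"ygw":33},[75,98,50]],"qiq":[[1,82,85,70],{"p":23,"r":58,"z":73,"znz":58},[8,0],49]}
After op 12 (replace /ir/3 77): {"cbi":[65,{"qy":21,"u":13,"xq":38},{"or":10,"u":47,"wwd":58,"zzb":88},6,{"nwe":14,"wy":34},13],"ir":[{"cwf":58,"emk":40,"ko":2,"qc":54},{"a":91,"da":39,"jz":56,"qfq":54},75,77],"mbw":[{"vk":72,"ygw":33},[75,98,50]],"qiq":[[1,82,85,70],{"p":23,"r":58,"z":73,"znz":58},[8,0],49]}
After op 13 (add /cbi/2/u 49): {"cbi":[65,{"qy":21,"u":13,"xq":38},{"or":10,"u":49,"wwd":58,"zzb":88},6,{"nwe":14,"wy":34},13],"ir":[{"cwf":58,"emk":40,"ko":2,"qc":54},{"a":91,"da":39,"jz":56,"qfq":54},75,77],"mbw":[{"vk":72,"ygw":33},[75,98,50]],"qiq":[[1,82,85,70],{"p":23,"r":58,"z":73,"znz":58},[8,0],49]}
After op 14 (add /ir/0 64): {"cbi":[65,{"qy":21,"u":13,"xq":38},{"or":10,"u":49,"wwd":58,"zzb":88},6,{"nwe":14,"wy":34},13],"ir":[64,{"cwf":58,"emk":40,"ko":2,"qc":54},{"a":91,"da":39,"jz":56,"qfq":54},75,77],"mbw":[{"vk":72,"ygw":33},[75,98,50]],"qiq":[[1,82,85,70],{"p":23,"r":58,"z":73,"znz":58},[8,0],49]}
After op 15 (add /mbw/0/y 40): {"cbi":[65,{"qy":21,"u":13,"xq":38},{"or":10,"u":49,"wwd":58,"zzb":88},6,{"nwe":14,"wy":34},13],"ir":[64,{"cwf":58,"emk":40,"ko":2,"qc":54},{"a":91,"da":39,"jz":56,"qfq":54},75,77],"mbw":[{"vk":72,"y":40,"ygw":33},[75,98,50]],"qiq":[[1,82,85,70],{"p":23,"r":58,"z":73,"znz":58},[8,0],49]}
After op 16 (replace /cbi/3 19): {"cbi":[65,{"qy":21,"u":13,"xq":38},{"or":10,"u":49,"wwd":58,"zzb":88},19,{"nwe":14,"wy":34},13],"ir":[64,{"cwf":58,"emk":40,"ko":2,"qc":54},{"a":91,"da":39,"jz":56,"qfq":54},75,77],"mbw":[{"vk":72,"y":40,"ygw":33},[75,98,50]],"qiq":[[1,82,85,70],{"p":23,"r":58,"z":73,"znz":58},[8,0],49]}
After op 17 (add /qiq/1/ds 49): {"cbi":[65,{"qy":21,"u":13,"xq":38},{"or":10,"u":49,"wwd":58,"zzb":88},19,{"nwe":14,"wy":34},13],"ir":[64,{"cwf":58,"emk":40,"ko":2,"qc":54},{"a":91,"da":39,"jz":56,"qfq":54},75,77],"mbw":[{"vk":72,"y":40,"ygw":33},[75,98,50]],"qiq":[[1,82,85,70],{"ds":49,"p":23,"r":58,"z":73,"znz":58},[8,0],49]}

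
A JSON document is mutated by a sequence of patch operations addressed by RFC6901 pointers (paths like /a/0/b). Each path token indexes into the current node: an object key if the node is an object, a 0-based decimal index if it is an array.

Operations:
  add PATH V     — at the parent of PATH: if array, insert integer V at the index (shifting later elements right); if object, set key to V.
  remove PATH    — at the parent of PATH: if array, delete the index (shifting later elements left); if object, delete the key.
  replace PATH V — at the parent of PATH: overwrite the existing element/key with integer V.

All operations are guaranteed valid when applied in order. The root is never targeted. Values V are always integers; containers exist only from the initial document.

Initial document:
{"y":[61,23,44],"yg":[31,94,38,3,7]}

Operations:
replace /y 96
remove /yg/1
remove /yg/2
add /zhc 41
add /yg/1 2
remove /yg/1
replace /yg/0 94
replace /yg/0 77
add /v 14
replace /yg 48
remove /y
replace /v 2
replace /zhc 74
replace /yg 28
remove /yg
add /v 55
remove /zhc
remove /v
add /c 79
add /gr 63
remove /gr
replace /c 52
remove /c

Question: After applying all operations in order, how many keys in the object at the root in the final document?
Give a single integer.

After op 1 (replace /y 96): {"y":96,"yg":[31,94,38,3,7]}
After op 2 (remove /yg/1): {"y":96,"yg":[31,38,3,7]}
After op 3 (remove /yg/2): {"y":96,"yg":[31,38,7]}
After op 4 (add /zhc 41): {"y":96,"yg":[31,38,7],"zhc":41}
After op 5 (add /yg/1 2): {"y":96,"yg":[31,2,38,7],"zhc":41}
After op 6 (remove /yg/1): {"y":96,"yg":[31,38,7],"zhc":41}
After op 7 (replace /yg/0 94): {"y":96,"yg":[94,38,7],"zhc":41}
After op 8 (replace /yg/0 77): {"y":96,"yg":[77,38,7],"zhc":41}
After op 9 (add /v 14): {"v":14,"y":96,"yg":[77,38,7],"zhc":41}
After op 10 (replace /yg 48): {"v":14,"y":96,"yg":48,"zhc":41}
After op 11 (remove /y): {"v":14,"yg":48,"zhc":41}
After op 12 (replace /v 2): {"v":2,"yg":48,"zhc":41}
After op 13 (replace /zhc 74): {"v":2,"yg":48,"zhc":74}
After op 14 (replace /yg 28): {"v":2,"yg":28,"zhc":74}
After op 15 (remove /yg): {"v":2,"zhc":74}
After op 16 (add /v 55): {"v":55,"zhc":74}
After op 17 (remove /zhc): {"v":55}
After op 18 (remove /v): {}
After op 19 (add /c 79): {"c":79}
After op 20 (add /gr 63): {"c":79,"gr":63}
After op 21 (remove /gr): {"c":79}
After op 22 (replace /c 52): {"c":52}
After op 23 (remove /c): {}
Size at the root: 0

Answer: 0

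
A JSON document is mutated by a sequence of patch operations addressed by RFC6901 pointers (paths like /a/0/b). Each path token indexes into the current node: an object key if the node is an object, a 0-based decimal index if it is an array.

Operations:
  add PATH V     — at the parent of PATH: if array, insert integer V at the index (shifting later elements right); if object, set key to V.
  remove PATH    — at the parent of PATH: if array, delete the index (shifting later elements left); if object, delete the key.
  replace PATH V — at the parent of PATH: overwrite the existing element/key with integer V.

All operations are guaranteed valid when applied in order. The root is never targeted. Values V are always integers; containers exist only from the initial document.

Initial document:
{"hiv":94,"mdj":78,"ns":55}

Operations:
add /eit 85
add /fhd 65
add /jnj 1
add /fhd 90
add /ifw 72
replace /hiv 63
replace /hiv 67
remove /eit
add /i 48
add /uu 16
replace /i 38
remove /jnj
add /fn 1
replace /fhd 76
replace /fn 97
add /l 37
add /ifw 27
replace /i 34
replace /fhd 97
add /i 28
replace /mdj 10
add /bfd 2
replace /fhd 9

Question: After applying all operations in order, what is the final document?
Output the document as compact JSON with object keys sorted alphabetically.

Answer: {"bfd":2,"fhd":9,"fn":97,"hiv":67,"i":28,"ifw":27,"l":37,"mdj":10,"ns":55,"uu":16}

Derivation:
After op 1 (add /eit 85): {"eit":85,"hiv":94,"mdj":78,"ns":55}
After op 2 (add /fhd 65): {"eit":85,"fhd":65,"hiv":94,"mdj":78,"ns":55}
After op 3 (add /jnj 1): {"eit":85,"fhd":65,"hiv":94,"jnj":1,"mdj":78,"ns":55}
After op 4 (add /fhd 90): {"eit":85,"fhd":90,"hiv":94,"jnj":1,"mdj":78,"ns":55}
After op 5 (add /ifw 72): {"eit":85,"fhd":90,"hiv":94,"ifw":72,"jnj":1,"mdj":78,"ns":55}
After op 6 (replace /hiv 63): {"eit":85,"fhd":90,"hiv":63,"ifw":72,"jnj":1,"mdj":78,"ns":55}
After op 7 (replace /hiv 67): {"eit":85,"fhd":90,"hiv":67,"ifw":72,"jnj":1,"mdj":78,"ns":55}
After op 8 (remove /eit): {"fhd":90,"hiv":67,"ifw":72,"jnj":1,"mdj":78,"ns":55}
After op 9 (add /i 48): {"fhd":90,"hiv":67,"i":48,"ifw":72,"jnj":1,"mdj":78,"ns":55}
After op 10 (add /uu 16): {"fhd":90,"hiv":67,"i":48,"ifw":72,"jnj":1,"mdj":78,"ns":55,"uu":16}
After op 11 (replace /i 38): {"fhd":90,"hiv":67,"i":38,"ifw":72,"jnj":1,"mdj":78,"ns":55,"uu":16}
After op 12 (remove /jnj): {"fhd":90,"hiv":67,"i":38,"ifw":72,"mdj":78,"ns":55,"uu":16}
After op 13 (add /fn 1): {"fhd":90,"fn":1,"hiv":67,"i":38,"ifw":72,"mdj":78,"ns":55,"uu":16}
After op 14 (replace /fhd 76): {"fhd":76,"fn":1,"hiv":67,"i":38,"ifw":72,"mdj":78,"ns":55,"uu":16}
After op 15 (replace /fn 97): {"fhd":76,"fn":97,"hiv":67,"i":38,"ifw":72,"mdj":78,"ns":55,"uu":16}
After op 16 (add /l 37): {"fhd":76,"fn":97,"hiv":67,"i":38,"ifw":72,"l":37,"mdj":78,"ns":55,"uu":16}
After op 17 (add /ifw 27): {"fhd":76,"fn":97,"hiv":67,"i":38,"ifw":27,"l":37,"mdj":78,"ns":55,"uu":16}
After op 18 (replace /i 34): {"fhd":76,"fn":97,"hiv":67,"i":34,"ifw":27,"l":37,"mdj":78,"ns":55,"uu":16}
After op 19 (replace /fhd 97): {"fhd":97,"fn":97,"hiv":67,"i":34,"ifw":27,"l":37,"mdj":78,"ns":55,"uu":16}
After op 20 (add /i 28): {"fhd":97,"fn":97,"hiv":67,"i":28,"ifw":27,"l":37,"mdj":78,"ns":55,"uu":16}
After op 21 (replace /mdj 10): {"fhd":97,"fn":97,"hiv":67,"i":28,"ifw":27,"l":37,"mdj":10,"ns":55,"uu":16}
After op 22 (add /bfd 2): {"bfd":2,"fhd":97,"fn":97,"hiv":67,"i":28,"ifw":27,"l":37,"mdj":10,"ns":55,"uu":16}
After op 23 (replace /fhd 9): {"bfd":2,"fhd":9,"fn":97,"hiv":67,"i":28,"ifw":27,"l":37,"mdj":10,"ns":55,"uu":16}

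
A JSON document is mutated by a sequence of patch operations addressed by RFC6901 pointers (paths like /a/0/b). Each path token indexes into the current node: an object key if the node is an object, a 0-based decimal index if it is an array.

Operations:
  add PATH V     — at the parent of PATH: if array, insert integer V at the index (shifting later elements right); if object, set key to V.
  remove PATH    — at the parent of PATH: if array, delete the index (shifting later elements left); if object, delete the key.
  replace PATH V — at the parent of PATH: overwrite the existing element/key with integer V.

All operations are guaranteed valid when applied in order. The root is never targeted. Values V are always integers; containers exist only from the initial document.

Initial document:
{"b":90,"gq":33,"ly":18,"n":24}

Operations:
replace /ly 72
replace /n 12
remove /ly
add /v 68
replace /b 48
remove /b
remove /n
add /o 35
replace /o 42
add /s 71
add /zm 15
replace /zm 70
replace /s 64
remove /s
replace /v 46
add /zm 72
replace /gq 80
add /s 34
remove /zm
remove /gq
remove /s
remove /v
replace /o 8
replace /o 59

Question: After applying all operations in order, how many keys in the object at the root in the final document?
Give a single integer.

Answer: 1

Derivation:
After op 1 (replace /ly 72): {"b":90,"gq":33,"ly":72,"n":24}
After op 2 (replace /n 12): {"b":90,"gq":33,"ly":72,"n":12}
After op 3 (remove /ly): {"b":90,"gq":33,"n":12}
After op 4 (add /v 68): {"b":90,"gq":33,"n":12,"v":68}
After op 5 (replace /b 48): {"b":48,"gq":33,"n":12,"v":68}
After op 6 (remove /b): {"gq":33,"n":12,"v":68}
After op 7 (remove /n): {"gq":33,"v":68}
After op 8 (add /o 35): {"gq":33,"o":35,"v":68}
After op 9 (replace /o 42): {"gq":33,"o":42,"v":68}
After op 10 (add /s 71): {"gq":33,"o":42,"s":71,"v":68}
After op 11 (add /zm 15): {"gq":33,"o":42,"s":71,"v":68,"zm":15}
After op 12 (replace /zm 70): {"gq":33,"o":42,"s":71,"v":68,"zm":70}
After op 13 (replace /s 64): {"gq":33,"o":42,"s":64,"v":68,"zm":70}
After op 14 (remove /s): {"gq":33,"o":42,"v":68,"zm":70}
After op 15 (replace /v 46): {"gq":33,"o":42,"v":46,"zm":70}
After op 16 (add /zm 72): {"gq":33,"o":42,"v":46,"zm":72}
After op 17 (replace /gq 80): {"gq":80,"o":42,"v":46,"zm":72}
After op 18 (add /s 34): {"gq":80,"o":42,"s":34,"v":46,"zm":72}
After op 19 (remove /zm): {"gq":80,"o":42,"s":34,"v":46}
After op 20 (remove /gq): {"o":42,"s":34,"v":46}
After op 21 (remove /s): {"o":42,"v":46}
After op 22 (remove /v): {"o":42}
After op 23 (replace /o 8): {"o":8}
After op 24 (replace /o 59): {"o":59}
Size at the root: 1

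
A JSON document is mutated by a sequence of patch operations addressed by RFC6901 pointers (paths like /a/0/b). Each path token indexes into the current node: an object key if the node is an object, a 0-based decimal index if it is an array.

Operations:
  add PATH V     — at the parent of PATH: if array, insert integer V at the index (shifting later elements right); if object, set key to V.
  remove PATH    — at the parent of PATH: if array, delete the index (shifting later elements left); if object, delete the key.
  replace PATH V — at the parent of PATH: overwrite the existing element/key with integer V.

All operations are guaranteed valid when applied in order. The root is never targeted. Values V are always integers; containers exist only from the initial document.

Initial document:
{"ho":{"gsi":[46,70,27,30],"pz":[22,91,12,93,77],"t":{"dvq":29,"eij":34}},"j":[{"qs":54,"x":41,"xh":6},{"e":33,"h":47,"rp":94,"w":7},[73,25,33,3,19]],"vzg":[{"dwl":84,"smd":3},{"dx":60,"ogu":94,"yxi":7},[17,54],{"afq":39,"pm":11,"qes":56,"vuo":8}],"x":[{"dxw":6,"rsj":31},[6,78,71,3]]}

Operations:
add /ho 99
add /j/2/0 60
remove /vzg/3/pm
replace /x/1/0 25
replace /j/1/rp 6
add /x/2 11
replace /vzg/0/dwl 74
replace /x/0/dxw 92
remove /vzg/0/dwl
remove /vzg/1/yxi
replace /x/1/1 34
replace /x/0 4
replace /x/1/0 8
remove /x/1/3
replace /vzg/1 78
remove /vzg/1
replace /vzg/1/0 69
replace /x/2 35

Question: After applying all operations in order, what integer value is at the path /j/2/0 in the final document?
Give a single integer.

Answer: 60

Derivation:
After op 1 (add /ho 99): {"ho":99,"j":[{"qs":54,"x":41,"xh":6},{"e":33,"h":47,"rp":94,"w":7},[73,25,33,3,19]],"vzg":[{"dwl":84,"smd":3},{"dx":60,"ogu":94,"yxi":7},[17,54],{"afq":39,"pm":11,"qes":56,"vuo":8}],"x":[{"dxw":6,"rsj":31},[6,78,71,3]]}
After op 2 (add /j/2/0 60): {"ho":99,"j":[{"qs":54,"x":41,"xh":6},{"e":33,"h":47,"rp":94,"w":7},[60,73,25,33,3,19]],"vzg":[{"dwl":84,"smd":3},{"dx":60,"ogu":94,"yxi":7},[17,54],{"afq":39,"pm":11,"qes":56,"vuo":8}],"x":[{"dxw":6,"rsj":31},[6,78,71,3]]}
After op 3 (remove /vzg/3/pm): {"ho":99,"j":[{"qs":54,"x":41,"xh":6},{"e":33,"h":47,"rp":94,"w":7},[60,73,25,33,3,19]],"vzg":[{"dwl":84,"smd":3},{"dx":60,"ogu":94,"yxi":7},[17,54],{"afq":39,"qes":56,"vuo":8}],"x":[{"dxw":6,"rsj":31},[6,78,71,3]]}
After op 4 (replace /x/1/0 25): {"ho":99,"j":[{"qs":54,"x":41,"xh":6},{"e":33,"h":47,"rp":94,"w":7},[60,73,25,33,3,19]],"vzg":[{"dwl":84,"smd":3},{"dx":60,"ogu":94,"yxi":7},[17,54],{"afq":39,"qes":56,"vuo":8}],"x":[{"dxw":6,"rsj":31},[25,78,71,3]]}
After op 5 (replace /j/1/rp 6): {"ho":99,"j":[{"qs":54,"x":41,"xh":6},{"e":33,"h":47,"rp":6,"w":7},[60,73,25,33,3,19]],"vzg":[{"dwl":84,"smd":3},{"dx":60,"ogu":94,"yxi":7},[17,54],{"afq":39,"qes":56,"vuo":8}],"x":[{"dxw":6,"rsj":31},[25,78,71,3]]}
After op 6 (add /x/2 11): {"ho":99,"j":[{"qs":54,"x":41,"xh":6},{"e":33,"h":47,"rp":6,"w":7},[60,73,25,33,3,19]],"vzg":[{"dwl":84,"smd":3},{"dx":60,"ogu":94,"yxi":7},[17,54],{"afq":39,"qes":56,"vuo":8}],"x":[{"dxw":6,"rsj":31},[25,78,71,3],11]}
After op 7 (replace /vzg/0/dwl 74): {"ho":99,"j":[{"qs":54,"x":41,"xh":6},{"e":33,"h":47,"rp":6,"w":7},[60,73,25,33,3,19]],"vzg":[{"dwl":74,"smd":3},{"dx":60,"ogu":94,"yxi":7},[17,54],{"afq":39,"qes":56,"vuo":8}],"x":[{"dxw":6,"rsj":31},[25,78,71,3],11]}
After op 8 (replace /x/0/dxw 92): {"ho":99,"j":[{"qs":54,"x":41,"xh":6},{"e":33,"h":47,"rp":6,"w":7},[60,73,25,33,3,19]],"vzg":[{"dwl":74,"smd":3},{"dx":60,"ogu":94,"yxi":7},[17,54],{"afq":39,"qes":56,"vuo":8}],"x":[{"dxw":92,"rsj":31},[25,78,71,3],11]}
After op 9 (remove /vzg/0/dwl): {"ho":99,"j":[{"qs":54,"x":41,"xh":6},{"e":33,"h":47,"rp":6,"w":7},[60,73,25,33,3,19]],"vzg":[{"smd":3},{"dx":60,"ogu":94,"yxi":7},[17,54],{"afq":39,"qes":56,"vuo":8}],"x":[{"dxw":92,"rsj":31},[25,78,71,3],11]}
After op 10 (remove /vzg/1/yxi): {"ho":99,"j":[{"qs":54,"x":41,"xh":6},{"e":33,"h":47,"rp":6,"w":7},[60,73,25,33,3,19]],"vzg":[{"smd":3},{"dx":60,"ogu":94},[17,54],{"afq":39,"qes":56,"vuo":8}],"x":[{"dxw":92,"rsj":31},[25,78,71,3],11]}
After op 11 (replace /x/1/1 34): {"ho":99,"j":[{"qs":54,"x":41,"xh":6},{"e":33,"h":47,"rp":6,"w":7},[60,73,25,33,3,19]],"vzg":[{"smd":3},{"dx":60,"ogu":94},[17,54],{"afq":39,"qes":56,"vuo":8}],"x":[{"dxw":92,"rsj":31},[25,34,71,3],11]}
After op 12 (replace /x/0 4): {"ho":99,"j":[{"qs":54,"x":41,"xh":6},{"e":33,"h":47,"rp":6,"w":7},[60,73,25,33,3,19]],"vzg":[{"smd":3},{"dx":60,"ogu":94},[17,54],{"afq":39,"qes":56,"vuo":8}],"x":[4,[25,34,71,3],11]}
After op 13 (replace /x/1/0 8): {"ho":99,"j":[{"qs":54,"x":41,"xh":6},{"e":33,"h":47,"rp":6,"w":7},[60,73,25,33,3,19]],"vzg":[{"smd":3},{"dx":60,"ogu":94},[17,54],{"afq":39,"qes":56,"vuo":8}],"x":[4,[8,34,71,3],11]}
After op 14 (remove /x/1/3): {"ho":99,"j":[{"qs":54,"x":41,"xh":6},{"e":33,"h":47,"rp":6,"w":7},[60,73,25,33,3,19]],"vzg":[{"smd":3},{"dx":60,"ogu":94},[17,54],{"afq":39,"qes":56,"vuo":8}],"x":[4,[8,34,71],11]}
After op 15 (replace /vzg/1 78): {"ho":99,"j":[{"qs":54,"x":41,"xh":6},{"e":33,"h":47,"rp":6,"w":7},[60,73,25,33,3,19]],"vzg":[{"smd":3},78,[17,54],{"afq":39,"qes":56,"vuo":8}],"x":[4,[8,34,71],11]}
After op 16 (remove /vzg/1): {"ho":99,"j":[{"qs":54,"x":41,"xh":6},{"e":33,"h":47,"rp":6,"w":7},[60,73,25,33,3,19]],"vzg":[{"smd":3},[17,54],{"afq":39,"qes":56,"vuo":8}],"x":[4,[8,34,71],11]}
After op 17 (replace /vzg/1/0 69): {"ho":99,"j":[{"qs":54,"x":41,"xh":6},{"e":33,"h":47,"rp":6,"w":7},[60,73,25,33,3,19]],"vzg":[{"smd":3},[69,54],{"afq":39,"qes":56,"vuo":8}],"x":[4,[8,34,71],11]}
After op 18 (replace /x/2 35): {"ho":99,"j":[{"qs":54,"x":41,"xh":6},{"e":33,"h":47,"rp":6,"w":7},[60,73,25,33,3,19]],"vzg":[{"smd":3},[69,54],{"afq":39,"qes":56,"vuo":8}],"x":[4,[8,34,71],35]}
Value at /j/2/0: 60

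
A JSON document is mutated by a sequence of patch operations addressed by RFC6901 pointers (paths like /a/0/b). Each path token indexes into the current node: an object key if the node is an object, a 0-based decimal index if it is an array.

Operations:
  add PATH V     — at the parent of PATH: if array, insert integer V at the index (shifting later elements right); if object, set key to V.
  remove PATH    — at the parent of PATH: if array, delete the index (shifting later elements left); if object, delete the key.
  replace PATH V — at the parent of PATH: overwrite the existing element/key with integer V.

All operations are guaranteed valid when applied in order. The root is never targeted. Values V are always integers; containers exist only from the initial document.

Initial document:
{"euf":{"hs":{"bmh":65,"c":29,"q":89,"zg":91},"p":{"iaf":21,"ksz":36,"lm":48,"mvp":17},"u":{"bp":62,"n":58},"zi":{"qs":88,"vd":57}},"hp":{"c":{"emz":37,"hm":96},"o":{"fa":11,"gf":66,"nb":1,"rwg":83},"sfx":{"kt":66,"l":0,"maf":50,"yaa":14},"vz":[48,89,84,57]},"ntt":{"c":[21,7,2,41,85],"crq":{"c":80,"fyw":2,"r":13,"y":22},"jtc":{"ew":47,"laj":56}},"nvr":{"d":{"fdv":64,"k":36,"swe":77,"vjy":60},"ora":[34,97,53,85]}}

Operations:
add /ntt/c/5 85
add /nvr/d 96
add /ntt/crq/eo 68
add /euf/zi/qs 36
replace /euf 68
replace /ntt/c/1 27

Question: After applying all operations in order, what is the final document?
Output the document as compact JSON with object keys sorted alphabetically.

Answer: {"euf":68,"hp":{"c":{"emz":37,"hm":96},"o":{"fa":11,"gf":66,"nb":1,"rwg":83},"sfx":{"kt":66,"l":0,"maf":50,"yaa":14},"vz":[48,89,84,57]},"ntt":{"c":[21,27,2,41,85,85],"crq":{"c":80,"eo":68,"fyw":2,"r":13,"y":22},"jtc":{"ew":47,"laj":56}},"nvr":{"d":96,"ora":[34,97,53,85]}}

Derivation:
After op 1 (add /ntt/c/5 85): {"euf":{"hs":{"bmh":65,"c":29,"q":89,"zg":91},"p":{"iaf":21,"ksz":36,"lm":48,"mvp":17},"u":{"bp":62,"n":58},"zi":{"qs":88,"vd":57}},"hp":{"c":{"emz":37,"hm":96},"o":{"fa":11,"gf":66,"nb":1,"rwg":83},"sfx":{"kt":66,"l":0,"maf":50,"yaa":14},"vz":[48,89,84,57]},"ntt":{"c":[21,7,2,41,85,85],"crq":{"c":80,"fyw":2,"r":13,"y":22},"jtc":{"ew":47,"laj":56}},"nvr":{"d":{"fdv":64,"k":36,"swe":77,"vjy":60},"ora":[34,97,53,85]}}
After op 2 (add /nvr/d 96): {"euf":{"hs":{"bmh":65,"c":29,"q":89,"zg":91},"p":{"iaf":21,"ksz":36,"lm":48,"mvp":17},"u":{"bp":62,"n":58},"zi":{"qs":88,"vd":57}},"hp":{"c":{"emz":37,"hm":96},"o":{"fa":11,"gf":66,"nb":1,"rwg":83},"sfx":{"kt":66,"l":0,"maf":50,"yaa":14},"vz":[48,89,84,57]},"ntt":{"c":[21,7,2,41,85,85],"crq":{"c":80,"fyw":2,"r":13,"y":22},"jtc":{"ew":47,"laj":56}},"nvr":{"d":96,"ora":[34,97,53,85]}}
After op 3 (add /ntt/crq/eo 68): {"euf":{"hs":{"bmh":65,"c":29,"q":89,"zg":91},"p":{"iaf":21,"ksz":36,"lm":48,"mvp":17},"u":{"bp":62,"n":58},"zi":{"qs":88,"vd":57}},"hp":{"c":{"emz":37,"hm":96},"o":{"fa":11,"gf":66,"nb":1,"rwg":83},"sfx":{"kt":66,"l":0,"maf":50,"yaa":14},"vz":[48,89,84,57]},"ntt":{"c":[21,7,2,41,85,85],"crq":{"c":80,"eo":68,"fyw":2,"r":13,"y":22},"jtc":{"ew":47,"laj":56}},"nvr":{"d":96,"ora":[34,97,53,85]}}
After op 4 (add /euf/zi/qs 36): {"euf":{"hs":{"bmh":65,"c":29,"q":89,"zg":91},"p":{"iaf":21,"ksz":36,"lm":48,"mvp":17},"u":{"bp":62,"n":58},"zi":{"qs":36,"vd":57}},"hp":{"c":{"emz":37,"hm":96},"o":{"fa":11,"gf":66,"nb":1,"rwg":83},"sfx":{"kt":66,"l":0,"maf":50,"yaa":14},"vz":[48,89,84,57]},"ntt":{"c":[21,7,2,41,85,85],"crq":{"c":80,"eo":68,"fyw":2,"r":13,"y":22},"jtc":{"ew":47,"laj":56}},"nvr":{"d":96,"ora":[34,97,53,85]}}
After op 5 (replace /euf 68): {"euf":68,"hp":{"c":{"emz":37,"hm":96},"o":{"fa":11,"gf":66,"nb":1,"rwg":83},"sfx":{"kt":66,"l":0,"maf":50,"yaa":14},"vz":[48,89,84,57]},"ntt":{"c":[21,7,2,41,85,85],"crq":{"c":80,"eo":68,"fyw":2,"r":13,"y":22},"jtc":{"ew":47,"laj":56}},"nvr":{"d":96,"ora":[34,97,53,85]}}
After op 6 (replace /ntt/c/1 27): {"euf":68,"hp":{"c":{"emz":37,"hm":96},"o":{"fa":11,"gf":66,"nb":1,"rwg":83},"sfx":{"kt":66,"l":0,"maf":50,"yaa":14},"vz":[48,89,84,57]},"ntt":{"c":[21,27,2,41,85,85],"crq":{"c":80,"eo":68,"fyw":2,"r":13,"y":22},"jtc":{"ew":47,"laj":56}},"nvr":{"d":96,"ora":[34,97,53,85]}}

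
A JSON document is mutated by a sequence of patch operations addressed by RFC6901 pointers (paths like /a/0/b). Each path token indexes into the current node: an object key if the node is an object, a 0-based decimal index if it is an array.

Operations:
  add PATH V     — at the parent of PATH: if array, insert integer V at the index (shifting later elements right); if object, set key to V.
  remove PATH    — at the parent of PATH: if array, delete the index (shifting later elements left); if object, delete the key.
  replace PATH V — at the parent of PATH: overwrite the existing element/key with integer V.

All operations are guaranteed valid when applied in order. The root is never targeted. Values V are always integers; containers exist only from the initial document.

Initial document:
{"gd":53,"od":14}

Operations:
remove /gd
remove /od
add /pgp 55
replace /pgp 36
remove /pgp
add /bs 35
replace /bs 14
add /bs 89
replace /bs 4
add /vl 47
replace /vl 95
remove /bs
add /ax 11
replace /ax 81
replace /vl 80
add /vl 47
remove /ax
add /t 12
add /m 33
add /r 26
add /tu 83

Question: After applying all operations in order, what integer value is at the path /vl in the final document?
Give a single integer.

Answer: 47

Derivation:
After op 1 (remove /gd): {"od":14}
After op 2 (remove /od): {}
After op 3 (add /pgp 55): {"pgp":55}
After op 4 (replace /pgp 36): {"pgp":36}
After op 5 (remove /pgp): {}
After op 6 (add /bs 35): {"bs":35}
After op 7 (replace /bs 14): {"bs":14}
After op 8 (add /bs 89): {"bs":89}
After op 9 (replace /bs 4): {"bs":4}
After op 10 (add /vl 47): {"bs":4,"vl":47}
After op 11 (replace /vl 95): {"bs":4,"vl":95}
After op 12 (remove /bs): {"vl":95}
After op 13 (add /ax 11): {"ax":11,"vl":95}
After op 14 (replace /ax 81): {"ax":81,"vl":95}
After op 15 (replace /vl 80): {"ax":81,"vl":80}
After op 16 (add /vl 47): {"ax":81,"vl":47}
After op 17 (remove /ax): {"vl":47}
After op 18 (add /t 12): {"t":12,"vl":47}
After op 19 (add /m 33): {"m":33,"t":12,"vl":47}
After op 20 (add /r 26): {"m":33,"r":26,"t":12,"vl":47}
After op 21 (add /tu 83): {"m":33,"r":26,"t":12,"tu":83,"vl":47}
Value at /vl: 47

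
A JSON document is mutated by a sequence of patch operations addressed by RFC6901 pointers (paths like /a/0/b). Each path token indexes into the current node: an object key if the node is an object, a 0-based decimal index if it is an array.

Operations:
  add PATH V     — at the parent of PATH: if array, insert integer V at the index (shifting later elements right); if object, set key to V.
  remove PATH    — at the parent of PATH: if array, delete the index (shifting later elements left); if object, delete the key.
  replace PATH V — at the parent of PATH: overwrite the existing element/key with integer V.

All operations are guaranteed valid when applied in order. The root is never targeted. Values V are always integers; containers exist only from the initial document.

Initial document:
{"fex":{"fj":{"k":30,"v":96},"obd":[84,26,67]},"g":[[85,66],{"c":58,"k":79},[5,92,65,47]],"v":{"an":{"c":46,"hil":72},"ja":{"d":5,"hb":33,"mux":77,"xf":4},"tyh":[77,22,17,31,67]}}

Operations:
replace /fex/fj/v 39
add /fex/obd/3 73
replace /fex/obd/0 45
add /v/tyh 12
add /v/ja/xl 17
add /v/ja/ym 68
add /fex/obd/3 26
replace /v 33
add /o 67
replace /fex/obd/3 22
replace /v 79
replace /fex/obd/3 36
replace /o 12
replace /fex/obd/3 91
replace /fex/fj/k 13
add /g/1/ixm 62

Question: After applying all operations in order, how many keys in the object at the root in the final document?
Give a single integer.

Answer: 4

Derivation:
After op 1 (replace /fex/fj/v 39): {"fex":{"fj":{"k":30,"v":39},"obd":[84,26,67]},"g":[[85,66],{"c":58,"k":79},[5,92,65,47]],"v":{"an":{"c":46,"hil":72},"ja":{"d":5,"hb":33,"mux":77,"xf":4},"tyh":[77,22,17,31,67]}}
After op 2 (add /fex/obd/3 73): {"fex":{"fj":{"k":30,"v":39},"obd":[84,26,67,73]},"g":[[85,66],{"c":58,"k":79},[5,92,65,47]],"v":{"an":{"c":46,"hil":72},"ja":{"d":5,"hb":33,"mux":77,"xf":4},"tyh":[77,22,17,31,67]}}
After op 3 (replace /fex/obd/0 45): {"fex":{"fj":{"k":30,"v":39},"obd":[45,26,67,73]},"g":[[85,66],{"c":58,"k":79},[5,92,65,47]],"v":{"an":{"c":46,"hil":72},"ja":{"d":5,"hb":33,"mux":77,"xf":4},"tyh":[77,22,17,31,67]}}
After op 4 (add /v/tyh 12): {"fex":{"fj":{"k":30,"v":39},"obd":[45,26,67,73]},"g":[[85,66],{"c":58,"k":79},[5,92,65,47]],"v":{"an":{"c":46,"hil":72},"ja":{"d":5,"hb":33,"mux":77,"xf":4},"tyh":12}}
After op 5 (add /v/ja/xl 17): {"fex":{"fj":{"k":30,"v":39},"obd":[45,26,67,73]},"g":[[85,66],{"c":58,"k":79},[5,92,65,47]],"v":{"an":{"c":46,"hil":72},"ja":{"d":5,"hb":33,"mux":77,"xf":4,"xl":17},"tyh":12}}
After op 6 (add /v/ja/ym 68): {"fex":{"fj":{"k":30,"v":39},"obd":[45,26,67,73]},"g":[[85,66],{"c":58,"k":79},[5,92,65,47]],"v":{"an":{"c":46,"hil":72},"ja":{"d":5,"hb":33,"mux":77,"xf":4,"xl":17,"ym":68},"tyh":12}}
After op 7 (add /fex/obd/3 26): {"fex":{"fj":{"k":30,"v":39},"obd":[45,26,67,26,73]},"g":[[85,66],{"c":58,"k":79},[5,92,65,47]],"v":{"an":{"c":46,"hil":72},"ja":{"d":5,"hb":33,"mux":77,"xf":4,"xl":17,"ym":68},"tyh":12}}
After op 8 (replace /v 33): {"fex":{"fj":{"k":30,"v":39},"obd":[45,26,67,26,73]},"g":[[85,66],{"c":58,"k":79},[5,92,65,47]],"v":33}
After op 9 (add /o 67): {"fex":{"fj":{"k":30,"v":39},"obd":[45,26,67,26,73]},"g":[[85,66],{"c":58,"k":79},[5,92,65,47]],"o":67,"v":33}
After op 10 (replace /fex/obd/3 22): {"fex":{"fj":{"k":30,"v":39},"obd":[45,26,67,22,73]},"g":[[85,66],{"c":58,"k":79},[5,92,65,47]],"o":67,"v":33}
After op 11 (replace /v 79): {"fex":{"fj":{"k":30,"v":39},"obd":[45,26,67,22,73]},"g":[[85,66],{"c":58,"k":79},[5,92,65,47]],"o":67,"v":79}
After op 12 (replace /fex/obd/3 36): {"fex":{"fj":{"k":30,"v":39},"obd":[45,26,67,36,73]},"g":[[85,66],{"c":58,"k":79},[5,92,65,47]],"o":67,"v":79}
After op 13 (replace /o 12): {"fex":{"fj":{"k":30,"v":39},"obd":[45,26,67,36,73]},"g":[[85,66],{"c":58,"k":79},[5,92,65,47]],"o":12,"v":79}
After op 14 (replace /fex/obd/3 91): {"fex":{"fj":{"k":30,"v":39},"obd":[45,26,67,91,73]},"g":[[85,66],{"c":58,"k":79},[5,92,65,47]],"o":12,"v":79}
After op 15 (replace /fex/fj/k 13): {"fex":{"fj":{"k":13,"v":39},"obd":[45,26,67,91,73]},"g":[[85,66],{"c":58,"k":79},[5,92,65,47]],"o":12,"v":79}
After op 16 (add /g/1/ixm 62): {"fex":{"fj":{"k":13,"v":39},"obd":[45,26,67,91,73]},"g":[[85,66],{"c":58,"ixm":62,"k":79},[5,92,65,47]],"o":12,"v":79}
Size at the root: 4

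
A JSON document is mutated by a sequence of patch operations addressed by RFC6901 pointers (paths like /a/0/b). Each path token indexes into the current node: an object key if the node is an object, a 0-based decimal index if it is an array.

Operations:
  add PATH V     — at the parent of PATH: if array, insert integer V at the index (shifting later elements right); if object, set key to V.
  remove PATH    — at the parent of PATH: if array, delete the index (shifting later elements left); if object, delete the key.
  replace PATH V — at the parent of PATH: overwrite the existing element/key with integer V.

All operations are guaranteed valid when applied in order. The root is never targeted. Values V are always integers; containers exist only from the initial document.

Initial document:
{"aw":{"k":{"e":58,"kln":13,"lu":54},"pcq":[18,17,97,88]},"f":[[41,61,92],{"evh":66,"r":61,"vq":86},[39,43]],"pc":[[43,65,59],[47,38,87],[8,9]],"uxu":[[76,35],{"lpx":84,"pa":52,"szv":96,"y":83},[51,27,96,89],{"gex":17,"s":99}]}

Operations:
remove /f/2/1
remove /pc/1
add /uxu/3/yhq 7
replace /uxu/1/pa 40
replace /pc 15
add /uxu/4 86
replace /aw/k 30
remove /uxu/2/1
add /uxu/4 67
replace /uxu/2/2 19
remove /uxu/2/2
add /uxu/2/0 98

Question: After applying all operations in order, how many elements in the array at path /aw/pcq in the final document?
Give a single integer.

Answer: 4

Derivation:
After op 1 (remove /f/2/1): {"aw":{"k":{"e":58,"kln":13,"lu":54},"pcq":[18,17,97,88]},"f":[[41,61,92],{"evh":66,"r":61,"vq":86},[39]],"pc":[[43,65,59],[47,38,87],[8,9]],"uxu":[[76,35],{"lpx":84,"pa":52,"szv":96,"y":83},[51,27,96,89],{"gex":17,"s":99}]}
After op 2 (remove /pc/1): {"aw":{"k":{"e":58,"kln":13,"lu":54},"pcq":[18,17,97,88]},"f":[[41,61,92],{"evh":66,"r":61,"vq":86},[39]],"pc":[[43,65,59],[8,9]],"uxu":[[76,35],{"lpx":84,"pa":52,"szv":96,"y":83},[51,27,96,89],{"gex":17,"s":99}]}
After op 3 (add /uxu/3/yhq 7): {"aw":{"k":{"e":58,"kln":13,"lu":54},"pcq":[18,17,97,88]},"f":[[41,61,92],{"evh":66,"r":61,"vq":86},[39]],"pc":[[43,65,59],[8,9]],"uxu":[[76,35],{"lpx":84,"pa":52,"szv":96,"y":83},[51,27,96,89],{"gex":17,"s":99,"yhq":7}]}
After op 4 (replace /uxu/1/pa 40): {"aw":{"k":{"e":58,"kln":13,"lu":54},"pcq":[18,17,97,88]},"f":[[41,61,92],{"evh":66,"r":61,"vq":86},[39]],"pc":[[43,65,59],[8,9]],"uxu":[[76,35],{"lpx":84,"pa":40,"szv":96,"y":83},[51,27,96,89],{"gex":17,"s":99,"yhq":7}]}
After op 5 (replace /pc 15): {"aw":{"k":{"e":58,"kln":13,"lu":54},"pcq":[18,17,97,88]},"f":[[41,61,92],{"evh":66,"r":61,"vq":86},[39]],"pc":15,"uxu":[[76,35],{"lpx":84,"pa":40,"szv":96,"y":83},[51,27,96,89],{"gex":17,"s":99,"yhq":7}]}
After op 6 (add /uxu/4 86): {"aw":{"k":{"e":58,"kln":13,"lu":54},"pcq":[18,17,97,88]},"f":[[41,61,92],{"evh":66,"r":61,"vq":86},[39]],"pc":15,"uxu":[[76,35],{"lpx":84,"pa":40,"szv":96,"y":83},[51,27,96,89],{"gex":17,"s":99,"yhq":7},86]}
After op 7 (replace /aw/k 30): {"aw":{"k":30,"pcq":[18,17,97,88]},"f":[[41,61,92],{"evh":66,"r":61,"vq":86},[39]],"pc":15,"uxu":[[76,35],{"lpx":84,"pa":40,"szv":96,"y":83},[51,27,96,89],{"gex":17,"s":99,"yhq":7},86]}
After op 8 (remove /uxu/2/1): {"aw":{"k":30,"pcq":[18,17,97,88]},"f":[[41,61,92],{"evh":66,"r":61,"vq":86},[39]],"pc":15,"uxu":[[76,35],{"lpx":84,"pa":40,"szv":96,"y":83},[51,96,89],{"gex":17,"s":99,"yhq":7},86]}
After op 9 (add /uxu/4 67): {"aw":{"k":30,"pcq":[18,17,97,88]},"f":[[41,61,92],{"evh":66,"r":61,"vq":86},[39]],"pc":15,"uxu":[[76,35],{"lpx":84,"pa":40,"szv":96,"y":83},[51,96,89],{"gex":17,"s":99,"yhq":7},67,86]}
After op 10 (replace /uxu/2/2 19): {"aw":{"k":30,"pcq":[18,17,97,88]},"f":[[41,61,92],{"evh":66,"r":61,"vq":86},[39]],"pc":15,"uxu":[[76,35],{"lpx":84,"pa":40,"szv":96,"y":83},[51,96,19],{"gex":17,"s":99,"yhq":7},67,86]}
After op 11 (remove /uxu/2/2): {"aw":{"k":30,"pcq":[18,17,97,88]},"f":[[41,61,92],{"evh":66,"r":61,"vq":86},[39]],"pc":15,"uxu":[[76,35],{"lpx":84,"pa":40,"szv":96,"y":83},[51,96],{"gex":17,"s":99,"yhq":7},67,86]}
After op 12 (add /uxu/2/0 98): {"aw":{"k":30,"pcq":[18,17,97,88]},"f":[[41,61,92],{"evh":66,"r":61,"vq":86},[39]],"pc":15,"uxu":[[76,35],{"lpx":84,"pa":40,"szv":96,"y":83},[98,51,96],{"gex":17,"s":99,"yhq":7},67,86]}
Size at path /aw/pcq: 4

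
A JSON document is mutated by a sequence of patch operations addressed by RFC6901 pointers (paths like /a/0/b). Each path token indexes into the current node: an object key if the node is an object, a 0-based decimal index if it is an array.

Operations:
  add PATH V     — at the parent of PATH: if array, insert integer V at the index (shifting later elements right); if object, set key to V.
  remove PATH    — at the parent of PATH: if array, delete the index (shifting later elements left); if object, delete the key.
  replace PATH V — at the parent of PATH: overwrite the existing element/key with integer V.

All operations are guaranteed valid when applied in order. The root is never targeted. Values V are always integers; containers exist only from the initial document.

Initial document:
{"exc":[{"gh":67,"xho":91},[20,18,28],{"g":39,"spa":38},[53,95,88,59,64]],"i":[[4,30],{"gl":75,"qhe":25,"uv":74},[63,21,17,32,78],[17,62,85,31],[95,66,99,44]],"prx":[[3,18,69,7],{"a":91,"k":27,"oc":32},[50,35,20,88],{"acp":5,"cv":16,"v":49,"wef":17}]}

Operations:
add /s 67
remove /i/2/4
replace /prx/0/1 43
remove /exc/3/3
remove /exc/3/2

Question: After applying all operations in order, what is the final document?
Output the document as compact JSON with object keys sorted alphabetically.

Answer: {"exc":[{"gh":67,"xho":91},[20,18,28],{"g":39,"spa":38},[53,95,64]],"i":[[4,30],{"gl":75,"qhe":25,"uv":74},[63,21,17,32],[17,62,85,31],[95,66,99,44]],"prx":[[3,43,69,7],{"a":91,"k":27,"oc":32},[50,35,20,88],{"acp":5,"cv":16,"v":49,"wef":17}],"s":67}

Derivation:
After op 1 (add /s 67): {"exc":[{"gh":67,"xho":91},[20,18,28],{"g":39,"spa":38},[53,95,88,59,64]],"i":[[4,30],{"gl":75,"qhe":25,"uv":74},[63,21,17,32,78],[17,62,85,31],[95,66,99,44]],"prx":[[3,18,69,7],{"a":91,"k":27,"oc":32},[50,35,20,88],{"acp":5,"cv":16,"v":49,"wef":17}],"s":67}
After op 2 (remove /i/2/4): {"exc":[{"gh":67,"xho":91},[20,18,28],{"g":39,"spa":38},[53,95,88,59,64]],"i":[[4,30],{"gl":75,"qhe":25,"uv":74},[63,21,17,32],[17,62,85,31],[95,66,99,44]],"prx":[[3,18,69,7],{"a":91,"k":27,"oc":32},[50,35,20,88],{"acp":5,"cv":16,"v":49,"wef":17}],"s":67}
After op 3 (replace /prx/0/1 43): {"exc":[{"gh":67,"xho":91},[20,18,28],{"g":39,"spa":38},[53,95,88,59,64]],"i":[[4,30],{"gl":75,"qhe":25,"uv":74},[63,21,17,32],[17,62,85,31],[95,66,99,44]],"prx":[[3,43,69,7],{"a":91,"k":27,"oc":32},[50,35,20,88],{"acp":5,"cv":16,"v":49,"wef":17}],"s":67}
After op 4 (remove /exc/3/3): {"exc":[{"gh":67,"xho":91},[20,18,28],{"g":39,"spa":38},[53,95,88,64]],"i":[[4,30],{"gl":75,"qhe":25,"uv":74},[63,21,17,32],[17,62,85,31],[95,66,99,44]],"prx":[[3,43,69,7],{"a":91,"k":27,"oc":32},[50,35,20,88],{"acp":5,"cv":16,"v":49,"wef":17}],"s":67}
After op 5 (remove /exc/3/2): {"exc":[{"gh":67,"xho":91},[20,18,28],{"g":39,"spa":38},[53,95,64]],"i":[[4,30],{"gl":75,"qhe":25,"uv":74},[63,21,17,32],[17,62,85,31],[95,66,99,44]],"prx":[[3,43,69,7],{"a":91,"k":27,"oc":32},[50,35,20,88],{"acp":5,"cv":16,"v":49,"wef":17}],"s":67}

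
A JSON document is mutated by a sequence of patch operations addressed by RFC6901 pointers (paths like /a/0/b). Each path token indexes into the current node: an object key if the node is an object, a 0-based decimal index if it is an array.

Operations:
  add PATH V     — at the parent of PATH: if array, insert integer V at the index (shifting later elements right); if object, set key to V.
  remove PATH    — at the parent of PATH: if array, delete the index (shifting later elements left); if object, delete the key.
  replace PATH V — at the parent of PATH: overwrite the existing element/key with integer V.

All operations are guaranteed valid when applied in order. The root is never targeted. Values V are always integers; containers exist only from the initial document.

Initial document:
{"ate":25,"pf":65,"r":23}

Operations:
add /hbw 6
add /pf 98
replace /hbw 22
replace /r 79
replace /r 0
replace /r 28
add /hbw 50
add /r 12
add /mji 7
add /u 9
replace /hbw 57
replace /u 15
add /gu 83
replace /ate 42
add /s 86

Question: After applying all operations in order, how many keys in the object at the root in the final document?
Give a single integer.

Answer: 8

Derivation:
After op 1 (add /hbw 6): {"ate":25,"hbw":6,"pf":65,"r":23}
After op 2 (add /pf 98): {"ate":25,"hbw":6,"pf":98,"r":23}
After op 3 (replace /hbw 22): {"ate":25,"hbw":22,"pf":98,"r":23}
After op 4 (replace /r 79): {"ate":25,"hbw":22,"pf":98,"r":79}
After op 5 (replace /r 0): {"ate":25,"hbw":22,"pf":98,"r":0}
After op 6 (replace /r 28): {"ate":25,"hbw":22,"pf":98,"r":28}
After op 7 (add /hbw 50): {"ate":25,"hbw":50,"pf":98,"r":28}
After op 8 (add /r 12): {"ate":25,"hbw":50,"pf":98,"r":12}
After op 9 (add /mji 7): {"ate":25,"hbw":50,"mji":7,"pf":98,"r":12}
After op 10 (add /u 9): {"ate":25,"hbw":50,"mji":7,"pf":98,"r":12,"u":9}
After op 11 (replace /hbw 57): {"ate":25,"hbw":57,"mji":7,"pf":98,"r":12,"u":9}
After op 12 (replace /u 15): {"ate":25,"hbw":57,"mji":7,"pf":98,"r":12,"u":15}
After op 13 (add /gu 83): {"ate":25,"gu":83,"hbw":57,"mji":7,"pf":98,"r":12,"u":15}
After op 14 (replace /ate 42): {"ate":42,"gu":83,"hbw":57,"mji":7,"pf":98,"r":12,"u":15}
After op 15 (add /s 86): {"ate":42,"gu":83,"hbw":57,"mji":7,"pf":98,"r":12,"s":86,"u":15}
Size at the root: 8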